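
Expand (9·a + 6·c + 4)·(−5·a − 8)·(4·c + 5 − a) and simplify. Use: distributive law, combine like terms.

−150·a²·c − 133·a² + 45·a³ − 470·a·c − 428·a − 120·a·c² − 192·c² − 368·c − 160

(9·a + 6·c + 4)·(−5·a − 8)·(4·c + 5 − a)
= (−45·a² − 72·a − 30·a·c − 48·c − 20·a − 32)·(4·c + 5 − a)    [distributive law]
= (−45·a² − 92·a − 30·a·c − 48·c − 32)·(4·c + 5 − a)    [combine like terms]
= −180·a²·c − 225·a² + 45·a³ − 368·a·c − 460·a + 92·a² − 120·a·c² − 150·a·c + 30·a²·c − 192·c² − 240·c + 48·a·c − 128·c − 160 + 32·a    [distributive law]
= −150·a²·c − 133·a² + 45·a³ − 470·a·c − 428·a − 120·a·c² − 192·c² − 368·c − 160    [combine like terms]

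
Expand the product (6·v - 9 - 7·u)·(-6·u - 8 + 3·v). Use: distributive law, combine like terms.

-57·u·v - 75·v + 18·v² + 110·u + 72 + 42·u²

(6·v - 9 - 7·u)·(-6·u - 8 + 3·v)
= -36·u·v - 48·v + 18·v² + 54·u + 72 - 27·v + 42·u² + 56·u - 21·u·v    [distributive law]
= -57·u·v - 75·v + 18·v² + 110·u + 72 + 42·u²    [combine like terms]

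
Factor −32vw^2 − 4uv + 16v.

−32vw^2 − 4uv + 16v
= 4(−8vw^2 − uv + 4v)    [factor out 4]
= 4v(−8w^2 − u + 4)    [factor out v]

4v(−8w^2 − u + 4)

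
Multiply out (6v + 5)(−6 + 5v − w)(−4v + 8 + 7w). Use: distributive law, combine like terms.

284v^2 + 32v − 105vw − 120v^3 + 234v^2w − 42vw^2 − 240 − 250w − 35w^2

(6v + 5)(−6 + 5v − w)(−4v + 8 + 7w)
= (−36v + 30v^2 − 6vw − 30 + 25v − 5w)(−4v + 8 + 7w)    [distributive law]
= (−11v + 30v^2 − 6vw − 30 − 5w)(−4v + 8 + 7w)    [combine like terms]
= 44v^2 − 88v − 77vw − 120v^3 + 240v^2 + 210v^2w + 24v^2w − 48vw − 42vw^2 + 120v − 240 − 210w + 20vw − 40w − 35w^2    [distributive law]
= 284v^2 + 32v − 105vw − 120v^3 + 234v^2w − 42vw^2 − 240 − 250w − 35w^2    [combine like terms]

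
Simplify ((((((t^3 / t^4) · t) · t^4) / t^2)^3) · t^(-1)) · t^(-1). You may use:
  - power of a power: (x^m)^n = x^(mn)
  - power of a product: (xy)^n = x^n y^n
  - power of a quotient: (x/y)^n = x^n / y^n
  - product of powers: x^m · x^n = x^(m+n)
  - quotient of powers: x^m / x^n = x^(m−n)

t^4

((((((t^3 / t^4) · t) · t^4) / t^2)^3) · t^(-1)) · t^(-1)
= ((((((t^3 / t^4) · t) · t^4)^3) / ((t^2)^3)) · t^(-1)) · t^(-1)    [power of a quotient]
= ((((((t^3 / t^4) · t)^3) · ((t^4)^3)) / ((t^2)^3)) · t^(-1)) · t^(-1)    [power of a product]
= ((((((t^3 / t^4)^3) · (t^3)) · ((t^4)^3)) / ((t^2)^3)) · t^(-1)) · t^(-1)    [power of a product]
= (((((((t^3)^3) / ((t^4)^3)) · (t^3)) · ((t^4)^3)) / ((t^2)^3)) · t^(-1)) · t^(-1)    [power of a quotient]
= (((((t^9 / ((t^4)^3)) · (t^3)) · ((t^4)^3)) / ((t^2)^3)) · t^(-1)) · t^(-1)    [power of a power]
= (((((t^9 / t^12) · (t^3)) · ((t^4)^3)) / ((t^2)^3)) · t^(-1)) · t^(-1)    [power of a power]
= ((((t^(-3) · (t^3)) · ((t^4)^3)) / ((t^2)^3)) · t^(-1)) · t^(-1)    [quotient of powers]
= (((t^0 · ((t^4)^3)) / ((t^2)^3)) · t^(-1)) · t^(-1)    [product of powers]
= (((t^0 · t^12) / ((t^2)^3)) · t^(-1)) · t^(-1)    [power of a power]
= ((t^12 / ((t^2)^3)) · t^(-1)) · t^(-1)    [product of powers]
= ((t^12 / t^6) · t^(-1)) · t^(-1)    [power of a power]
= (t^6 · t^(-1)) · t^(-1)    [quotient of powers]
= t^5 · t^(-1)    [product of powers]
= t^4    [product of powers]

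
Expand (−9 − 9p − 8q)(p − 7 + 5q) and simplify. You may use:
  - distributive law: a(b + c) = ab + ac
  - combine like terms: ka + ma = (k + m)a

(−9 − 9p − 8q)(p − 7 + 5q)
= −9p + 63 − 45q − 9p^2 + 63p − 45pq − 8pq + 56q − 40q^2    [distributive law]
= 54p + 63 + 11q − 9p^2 − 53pq − 40q^2    [combine like terms]

54p + 63 + 11q − 9p^2 − 53pq − 40q^2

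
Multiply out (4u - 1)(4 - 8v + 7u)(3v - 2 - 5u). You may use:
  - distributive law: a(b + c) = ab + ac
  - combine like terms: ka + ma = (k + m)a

(4u - 1)(4 - 8v + 7u)(3v - 2 - 5u)
= (16u - 32uv + 28u^2 - 4 + 8v - 7u)(3v - 2 - 5u)    [distributive law]
= (9u - 32uv + 28u^2 - 4 + 8v)(3v - 2 - 5u)    [combine like terms]
= 27uv - 18u - 45u^2 - 96uv^2 + 64uv + 160u^2v + 84u^2v - 56u^2 - 140u^3 - 12v + 8 + 20u + 24v^2 - 16v - 40uv    [distributive law]
= 51uv + 2u - 101u^2 - 96uv^2 + 244u^2v - 140u^3 - 28v + 8 + 24v^2    [combine like terms]

51uv + 2u - 101u^2 - 96uv^2 + 244u^2v - 140u^3 - 28v + 8 + 24v^2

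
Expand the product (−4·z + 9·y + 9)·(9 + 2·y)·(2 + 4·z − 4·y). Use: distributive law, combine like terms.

(−4·z + 9·y + 9)·(9 + 2·y)·(2 + 4·z − 4·y)
= (−36·z − 8·y·z + 81·y + 18·y^2 + 81 + 18·y)·(2 + 4·z − 4·y)    [distributive law]
= (−36·z − 8·y·z + 99·y + 18·y^2 + 81)·(2 + 4·z − 4·y)    [combine like terms]
= −72·z − 144·z^2 + 144·y·z − 16·y·z − 32·y·z^2 + 32·y^2·z + 198·y + 396·y·z − 396·y^2 + 36·y^2 + 72·y^2·z − 72·y^3 + 162 + 324·z − 324·y    [distributive law]
= 252·z − 144·z^2 + 524·y·z − 32·y·z^2 + 104·y^2·z − 126·y − 360·y^2 − 72·y^3 + 162    [combine like terms]

252·z − 144·z^2 + 524·y·z − 32·y·z^2 + 104·y^2·z − 126·y − 360·y^2 − 72·y^3 + 162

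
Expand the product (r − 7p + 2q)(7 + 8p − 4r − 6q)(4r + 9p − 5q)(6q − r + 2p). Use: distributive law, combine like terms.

(r − 7p + 2q)(7 + 8p − 4r − 6q)(4r + 9p − 5q)(6q − r + 2p)
= (7r + 8pr − 4r² − 6qr − 49p − 56p² + 28pr + 42pq + 14q + 16pq − 8qr − 12q²)(4r + 9p − 5q)(6q − r + 2p)    [distributive law]
= (7r + 36pr − 4r² − 14qr − 49p − 56p² + 58pq + 14q − 12q²)(4r + 9p − 5q)(6q − r + 2p)    [combine like terms]
= (28r² + 63pr − 35qr + 144pr² + 324p²r − 180pqr − 16r³ − 36pr² + 20qr² − 56qr² − 126pqr + 70q²r − 196pr − 441p² + 245pq − 224p²r − 504p³ + 280p²q + 232pqr + 522p²q − 290pq² + 56qr + 126pq − 70q² − 48q²r − 108pq² + 60q³)(6q − r + 2p)    [distributive law]
= (28r² − 133pr + 21qr + 108pr² + 100p²r − 74pqr − 16r³ − 36qr² + 22q²r − 441p² + 371pq − 504p³ + 802p²q − 398pq² − 70q² + 60q³)(6q − r + 2p)    [combine like terms]
= 168qr² − 28r³ + 56pr² − 798pqr + 133pr² − 266p²r + 126q²r − 21qr² + 42pqr + 648pqr² − 108pr³ + 216p²r² + 600p²qr − 100p²r² + 200p³r − 444pq²r + 74pqr² − 148p²qr − 96qr³ + 16r⁴ − 32pr³ − 216q²r² + 36qr³ − 72pqr² + 132q³r − 22q²r² + 44pq²r − 2646p²q + 441p²r − 882p³ + 2226pq² − 371pqr + 742p²q − 3024p³q + 504p³r − 1008p⁴ + 4812p²q² − 802p²qr + 1604p³q − 2388pq³ + 398pq²r − 796p²q² − 420q³ + 70q²r − 140pq² + 360q⁴ − 60q³r + 120pq³    [distributive law]
= 147qr² − 28r³ + 189pr² − 1127pqr + 175p²r + 196q²r + 650pqr² − 140pr³ + 116p²r² − 350p²qr + 704p³r − 2pq²r − 60qr³ + 16r⁴ − 238q²r² + 72q³r − 1904p²q − 882p³ + 2086pq² − 1420p³q − 1008p⁴ + 4016p²q² − 2268pq³ − 420q³ + 360q⁴    [combine like terms]

147qr² − 28r³ + 189pr² − 1127pqr + 175p²r + 196q²r + 650pqr² − 140pr³ + 116p²r² − 350p²qr + 704p³r − 2pq²r − 60qr³ + 16r⁴ − 238q²r² + 72q³r − 1904p²q − 882p³ + 2086pq² − 1420p³q − 1008p⁴ + 4016p²q² − 2268pq³ − 420q³ + 360q⁴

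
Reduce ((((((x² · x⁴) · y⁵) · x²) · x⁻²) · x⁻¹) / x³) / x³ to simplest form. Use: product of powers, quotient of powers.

x⁻¹·y⁵

((((((x² · x⁴) · y⁵) · x²) · x⁻²) · x⁻¹) / x³) / x³
= (((((x⁶ · y⁵) · x²) · x⁻²) · x⁻¹) / x³) / x³    [product of powers]
= x⁻¹·y⁵    [quotient of powers; product of powers]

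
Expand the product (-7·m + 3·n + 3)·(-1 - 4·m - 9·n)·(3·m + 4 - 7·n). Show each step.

(-7·m + 3·n + 3)·(-1 - 4·m - 9·n)·(3·m + 4 - 7·n)
= (7·m + 28·m^2 + 63·m·n - 3·n - 12·m·n - 27·n^2 - 3 - 12·m - 27·n)·(3·m + 4 - 7·n)    [distributive law]
= (-5·m + 28·m^2 + 51·m·n - 30·n - 27·n^2 - 3)·(3·m + 4 - 7·n)    [combine like terms]
= -15·m^2 - 20·m + 35·m·n + 84·m^3 + 112·m^2 - 196·m^2·n + 153·m^2·n + 204·m·n - 357·m·n^2 - 90·m·n - 120·n + 210·n^2 - 81·m·n^2 - 108·n^2 + 189·n^3 - 9·m - 12 + 21·n    [distributive law]
= 97·m^2 - 29·m + 149·m·n + 84·m^3 - 43·m^2·n - 438·m·n^2 - 99·n + 102·n^2 + 189·n^3 - 12    [combine like terms]

97·m^2 - 29·m + 149·m·n + 84·m^3 - 43·m^2·n - 438·m·n^2 - 99·n + 102·n^2 + 189·n^3 - 12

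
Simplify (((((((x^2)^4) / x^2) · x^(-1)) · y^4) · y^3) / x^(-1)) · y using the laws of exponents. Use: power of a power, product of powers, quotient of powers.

(((((((x^2)^4) / x^2) · x^(-1)) · y^4) · y^3) / x^(-1)) · y
= (((((x^8 / x^2) · x^(-1)) · y^4) · y^3) / x^(-1)) · y    [power of a power]
= ((((x^6 · x^(-1)) · y^4) · y^3) / x^(-1)) · y    [quotient of powers]
= (((x^5 · y^4) · y^3) / x^(-1)) · y    [product of powers]
= x^6y^8    [quotient of powers; product of powers]

x^6y^8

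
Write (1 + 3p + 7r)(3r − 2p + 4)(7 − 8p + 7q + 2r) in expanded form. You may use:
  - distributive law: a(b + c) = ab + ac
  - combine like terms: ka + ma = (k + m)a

(1 + 3p + 7r)(3r − 2p + 4)(7 − 8p + 7q + 2r)
= (3r − 2p + 4 + 9pr − 6p² + 12p + 21r² − 14pr + 28r)(7 − 8p + 7q + 2r)    [distributive law]
= (31r + 10p + 4 − 5pr − 6p² + 21r²)(7 − 8p + 7q + 2r)    [combine like terms]
= 217r − 248pr + 217qr + 62r² + 70p − 80p² + 70pq + 20pr + 28 − 32p + 28q + 8r − 35pr + 40p²r − 35pqr − 10pr² − 42p² + 48p³ − 42p²q − 12p²r + 147r² − 168pr² + 147qr² + 42r³    [distributive law]
= 225r − 263pr + 217qr + 209r² + 38p − 122p² + 70pq + 28 + 28q + 28p²r − 35pqr − 178pr² + 48p³ − 42p²q + 147qr² + 42r³    [combine like terms]

225r − 263pr + 217qr + 209r² + 38p − 122p² + 70pq + 28 + 28q + 28p²r − 35pqr − 178pr² + 48p³ − 42p²q + 147qr² + 42r³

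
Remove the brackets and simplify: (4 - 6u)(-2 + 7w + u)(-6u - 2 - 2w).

16u + 16 - 40w - 116uw - 56w^2 - 84u^2 + 264u^2w + 84uw^2 + 36u^3

(4 - 6u)(-2 + 7w + u)(-6u - 2 - 2w)
= (-8 + 28w + 4u + 12u - 42uw - 6u^2)(-6u - 2 - 2w)    [distributive law]
= (-8 + 28w + 16u - 42uw - 6u^2)(-6u - 2 - 2w)    [combine like terms]
= 48u + 16 + 16w - 168uw - 56w - 56w^2 - 96u^2 - 32u - 32uw + 252u^2w + 84uw + 84uw^2 + 36u^3 + 12u^2 + 12u^2w    [distributive law]
= 16u + 16 - 40w - 116uw - 56w^2 - 84u^2 + 264u^2w + 84uw^2 + 36u^3    [combine like terms]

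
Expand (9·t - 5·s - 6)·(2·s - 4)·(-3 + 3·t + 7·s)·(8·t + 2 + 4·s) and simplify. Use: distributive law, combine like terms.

(9·t - 5·s - 6)·(2·s - 4)·(-3 + 3·t + 7·s)·(8·t + 2 + 4·s)
= (18·s·t - 36·t - 10·s^2 + 20·s - 12·s + 24)·(-3 + 3·t + 7·s)·(8·t + 2 + 4·s)    [distributive law]
= (18·s·t - 36·t - 10·s^2 + 8·s + 24)·(-3 + 3·t + 7·s)·(8·t + 2 + 4·s)    [combine like terms]
= (-54·s·t + 54·s·t^2 + 126·s^2·t + 108·t - 108·t^2 - 252·s·t + 30·s^2 - 30·s^2·t - 70·s^3 - 24·s + 24·s·t + 56·s^2 - 72 + 72·t + 168·s)·(8·t + 2 + 4·s)    [distributive law]
= (-282·s·t + 54·s·t^2 + 96·s^2·t + 180·t - 108·t^2 + 86·s^2 - 70·s^3 + 144·s - 72)·(8·t + 2 + 4·s)    [combine like terms]
= -2256·s·t^2 - 564·s·t - 1128·s^2·t + 432·s·t^3 + 108·s·t^2 + 216·s^2·t^2 + 768·s^2·t^2 + 192·s^2·t + 384·s^3·t + 1440·t^2 + 360·t + 720·s·t - 864·t^3 - 216·t^2 - 432·s·t^2 + 688·s^2·t + 172·s^2 + 344·s^3 - 560·s^3·t - 140·s^3 - 280·s^4 + 1152·s·t + 288·s + 576·s^2 - 576·t - 144 - 288·s    [distributive law]
= -2580·s·t^2 + 1308·s·t - 248·s^2·t + 432·s·t^3 + 984·s^2·t^2 - 176·s^3·t + 1224·t^2 - 216·t - 864·t^3 + 748·s^2 + 204·s^3 - 280·s^4 - 144    [combine like terms]

-2580·s·t^2 + 1308·s·t - 248·s^2·t + 432·s·t^3 + 984·s^2·t^2 - 176·s^3·t + 1224·t^2 - 216·t - 864·t^3 + 748·s^2 + 204·s^3 - 280·s^4 - 144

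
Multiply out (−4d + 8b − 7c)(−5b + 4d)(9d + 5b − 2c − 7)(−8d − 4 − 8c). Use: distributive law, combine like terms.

−3104bd^3 + 1360bd^2 − 3672bcd^2 + 800b^2d^2 − 1840b^2d − 1240b^2cd + 4588bcd − 8bc^2d + 1456bd + 1152d^4 − 320d^3 + 2912cd^3 − 1584cd^2 + 1312c^2d^2 − 448d^2 + 1600b^3d + 800b^3 + 1600b^3c − 3260b^2c − 2040b^2c^2 − 1120b^2 + 2240bc^2 + 560bc^3 + 980bc − 1792c^2d − 448c^3d − 784cd

(−4d + 8b − 7c)(−5b + 4d)(9d + 5b − 2c − 7)(−8d − 4 − 8c)
= (20bd − 16d^2 − 40b^2 + 32bd + 35bc − 28cd)(9d + 5b − 2c − 7)(−8d − 4 − 8c)    [distributive law]
= (52bd − 16d^2 − 40b^2 + 35bc − 28cd)(9d + 5b − 2c − 7)(−8d − 4 − 8c)    [combine like terms]
= (468bd^2 + 260b^2d − 104bcd − 364bd − 144d^3 − 80bd^2 + 32cd^2 + 112d^2 − 360b^2d − 200b^3 + 80b^2c + 280b^2 + 315bcd + 175b^2c − 70bc^2 − 245bc − 252cd^2 − 140bcd + 56c^2d + 196cd)(−8d − 4 − 8c)    [distributive law]
= (388bd^2 − 100b^2d + 71bcd − 364bd − 144d^3 − 220cd^2 + 112d^2 − 200b^3 + 255b^2c + 280b^2 − 70bc^2 − 245bc + 56c^2d + 196cd)(−8d − 4 − 8c)    [combine like terms]
= −3104bd^3 − 1552bd^2 − 3104bcd^2 + 800b^2d^2 + 400b^2d + 800b^2cd − 568bcd^2 − 284bcd − 568bc^2d + 2912bd^2 + 1456bd + 2912bcd + 1152d^4 + 576d^3 + 1152cd^3 + 1760cd^3 + 880cd^2 + 1760c^2d^2 − 896d^3 − 448d^2 − 896cd^2 + 1600b^3d + 800b^3 + 1600b^3c − 2040b^2cd − 1020b^2c − 2040b^2c^2 − 2240b^2d − 1120b^2 − 2240b^2c + 560bc^2d + 280bc^2 + 560bc^3 + 1960bcd + 980bc + 1960bc^2 − 448c^2d^2 − 224c^2d − 448c^3d − 1568cd^2 − 784cd − 1568c^2d    [distributive law]
= −3104bd^3 + 1360bd^2 − 3672bcd^2 + 800b^2d^2 − 1840b^2d − 1240b^2cd + 4588bcd − 8bc^2d + 1456bd + 1152d^4 − 320d^3 + 2912cd^3 − 1584cd^2 + 1312c^2d^2 − 448d^2 + 1600b^3d + 800b^3 + 1600b^3c − 3260b^2c − 2040b^2c^2 − 1120b^2 + 2240bc^2 + 560bc^3 + 980bc − 1792c^2d − 448c^3d − 784cd    [combine like terms]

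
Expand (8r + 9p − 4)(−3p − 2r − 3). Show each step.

(8r + 9p − 4)(−3p − 2r − 3)
= −24pr − 16r^2 − 24r − 27p^2 − 18pr − 27p + 12p + 8r + 12    [distributive law]
= −42pr − 16r^2 − 16r − 27p^2 − 15p + 12    [combine like terms]

−42pr − 16r^2 − 16r − 27p^2 − 15p + 12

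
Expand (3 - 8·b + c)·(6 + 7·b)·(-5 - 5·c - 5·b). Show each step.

-90 - 120·c + 45·b + 70·b·c + 415·b^2 + 245·b^2·c + 280·b^3 - 30·c^2 - 35·b·c^2

(3 - 8·b + c)·(6 + 7·b)·(-5 - 5·c - 5·b)
= (18 + 21·b - 48·b - 56·b^2 + 6·c + 7·b·c)·(-5 - 5·c - 5·b)    [distributive law]
= (18 - 27·b - 56·b^2 + 6·c + 7·b·c)·(-5 - 5·c - 5·b)    [combine like terms]
= -90 - 90·c - 90·b + 135·b + 135·b·c + 135·b^2 + 280·b^2 + 280·b^2·c + 280·b^3 - 30·c - 30·c^2 - 30·b·c - 35·b·c - 35·b·c^2 - 35·b^2·c    [distributive law]
= -90 - 120·c + 45·b + 70·b·c + 415·b^2 + 245·b^2·c + 280·b^3 - 30·c^2 - 35·b·c^2    [combine like terms]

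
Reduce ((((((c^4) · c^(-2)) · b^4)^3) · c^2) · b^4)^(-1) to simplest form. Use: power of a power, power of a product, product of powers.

((((((c^4) · c^(-2)) · b^4)^3) · c^2) · b^4)^(-1)
= ((((((c^4) · c^(-2)) · b^4)^3) · c^2)^(-1)) · ((b^4)^(-1))    [power of a product]
= ((((((c^4) · c^(-2)) · b^4)^3)^(-1)) · ((c^2)^(-1))) · ((b^4)^(-1))    [power of a product]
= (((((c^4) · c^(-2)) · b^4)^(-3)) · ((c^2)^(-1))) · ((b^4)^(-1))    [power of a power]
= (((((c^4) · c^(-2))^(-3)) · ((b^4)^(-3))) · ((c^2)^(-1))) · ((b^4)^(-1))    [power of a product]
= (((((c^4)^(-3)) · ((c^(-2))^(-3))) · ((b^4)^(-3))) · ((c^2)^(-1))) · ((b^4)^(-1))    [power of a product]
= ((((c^(-12)) · ((c^(-2))^(-3))) · ((b^4)^(-3))) · ((c^2)^(-1))) · ((b^4)^(-1))    [power of a power]
= (((c^(-12) · c^6) · ((b^4)^(-3))) · ((c^2)^(-1))) · ((b^4)^(-1))    [power of a power]
= ((c^(-6) · ((b^4)^(-3))) · ((c^2)^(-1))) · ((b^4)^(-1))    [product of powers]
= ((c^(-6) · b^(-12)) · ((c^2)^(-1))) · ((b^4)^(-1))    [power of a power]
= ((c^(-6) · b^(-12)) · c^(-2)) · ((b^4)^(-1))    [power of a power]
= ((c^(-6) · b^(-12)) · c^(-2)) · b^(-4)    [power of a power]
= b^(-16)·c^(-8)    [product of powers]

b^(-16)·c^(-8)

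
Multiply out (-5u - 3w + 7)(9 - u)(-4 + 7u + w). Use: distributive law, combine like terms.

(-5u - 3w + 7)(9 - u)(-4 + 7u + w)
= (-45u + 5u^2 - 27w + 3uw + 63 - 7u)(-4 + 7u + w)    [distributive law]
= (-52u + 5u^2 - 27w + 3uw + 63)(-4 + 7u + w)    [combine like terms]
= 208u - 364u^2 - 52uw - 20u^2 + 35u^3 + 5u^2w + 108w - 189uw - 27w^2 - 12uw + 21u^2w + 3uw^2 - 252 + 441u + 63w    [distributive law]
= 649u - 384u^2 - 253uw + 35u^3 + 26u^2w + 171w - 27w^2 + 3uw^2 - 252    [combine like terms]

649u - 384u^2 - 253uw + 35u^3 + 26u^2w + 171w - 27w^2 + 3uw^2 - 252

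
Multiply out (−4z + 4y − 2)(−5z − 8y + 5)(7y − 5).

(−4z + 4y − 2)(−5z − 8y + 5)(7y − 5)
= (20z^2 + 32yz − 20z − 20yz − 32y^2 + 20y + 10z + 16y − 10)(7y − 5)    [distributive law]
= (20z^2 + 12yz − 10z − 32y^2 + 36y − 10)(7y − 5)    [combine like terms]
= 140yz^2 − 100z^2 + 84y^2z − 60yz − 70yz + 50z − 224y^3 + 160y^2 + 252y^2 − 180y − 70y + 50    [distributive law]
= 140yz^2 − 100z^2 + 84y^2z − 130yz + 50z − 224y^3 + 412y^2 − 250y + 50    [combine like terms]

140yz^2 − 100z^2 + 84y^2z − 130yz + 50z − 224y^3 + 412y^2 − 250y + 50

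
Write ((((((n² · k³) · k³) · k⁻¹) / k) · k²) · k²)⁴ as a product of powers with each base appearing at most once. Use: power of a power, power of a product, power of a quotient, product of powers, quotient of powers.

k³²n⁸

((((((n² · k³) · k³) · k⁻¹) / k) · k²) · k²)⁴
= ((((((n² · k³) · k³) · k⁻¹) / k) · k²)⁴) · ((k²)⁴)    [power of a product]
= ((((((n² · k³) · k³) · k⁻¹) / k)⁴) · ((k²)⁴)) · ((k²)⁴)    [power of a product]
= ((((((n² · k³) · k³) · k⁻¹)⁴) / (k⁴)) · ((k²)⁴)) · ((k²)⁴)    [power of a quotient]
= ((((((n² · k³) · k³)⁴) · ((k⁻¹)⁴)) / (k⁴)) · ((k²)⁴)) · ((k²)⁴)    [power of a product]
= ((((((n² · k³)⁴) · ((k³)⁴)) · ((k⁻¹)⁴)) / (k⁴)) · ((k²)⁴)) · ((k²)⁴)    [power of a product]
= (((((((n²)⁴) · ((k³)⁴)) · ((k³)⁴)) · ((k⁻¹)⁴)) / (k⁴)) · ((k²)⁴)) · ((k²)⁴)    [power of a product]
= (((((n⁸ · ((k³)⁴)) · ((k³)⁴)) · ((k⁻¹)⁴)) / (k⁴)) · ((k²)⁴)) · ((k²)⁴)    [power of a power]
= (((((n⁸ · k¹²) · ((k³)⁴)) · ((k⁻¹)⁴)) / (k⁴)) · ((k²)⁴)) · ((k²)⁴)    [power of a power]
= (((((n⁸ · k¹²) · k¹²) · ((k⁻¹)⁴)) / (k⁴)) · ((k²)⁴)) · ((k²)⁴)    [power of a power]
= (((((n⁸ · k¹²) · k¹²) · k⁻⁴) / (k⁴)) · ((k²)⁴)) · ((k²)⁴)    [power of a power]
= (((((n⁸ · k¹²) · k¹²) · k⁻⁴) / k⁴) · k⁸) · ((k²)⁴)    [power of a power]
= (((((n⁸ · k¹²) · k¹²) · k⁻⁴) / k⁴) · k⁸) · k⁸    [power of a power]
= k³²n⁸    [quotient of powers; product of powers]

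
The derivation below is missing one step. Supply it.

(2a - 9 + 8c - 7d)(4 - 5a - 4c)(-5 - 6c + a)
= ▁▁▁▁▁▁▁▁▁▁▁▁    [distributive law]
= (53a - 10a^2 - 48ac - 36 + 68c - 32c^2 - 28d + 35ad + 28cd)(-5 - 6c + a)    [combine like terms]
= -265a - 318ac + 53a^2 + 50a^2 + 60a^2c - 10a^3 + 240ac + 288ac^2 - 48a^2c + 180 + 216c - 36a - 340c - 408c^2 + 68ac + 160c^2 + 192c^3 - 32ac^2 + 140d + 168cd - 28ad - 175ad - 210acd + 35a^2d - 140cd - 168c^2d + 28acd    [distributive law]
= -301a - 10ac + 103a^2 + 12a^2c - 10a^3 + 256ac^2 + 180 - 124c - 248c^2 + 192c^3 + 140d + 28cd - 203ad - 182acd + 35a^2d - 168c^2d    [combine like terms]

By distributive law:

(8a - 10a^2 - 8ac - 36 + 45a + 36c + 32c - 40ac - 32c^2 - 28d + 35ad + 28cd)(-5 - 6c + a)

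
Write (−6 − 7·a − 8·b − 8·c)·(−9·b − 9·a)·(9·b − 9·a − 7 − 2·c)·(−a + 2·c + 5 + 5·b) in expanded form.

(−6 − 7·a − 8·b − 8·c)·(−9·b − 9·a)·(9·b − 9·a − 7 − 2·c)·(−a + 2·c + 5 + 5·b)
= (54·b + 54·a + 63·a·b + 63·a² + 72·b² + 72·a·b + 72·b·c + 72·a·c)·(9·b − 9·a − 7 − 2·c)·(−a + 2·c + 5 + 5·b)    [distributive law]
= (54·b + 54·a + 135·a·b + 63·a² + 72·b² + 72·b·c + 72·a·c)·(9·b − 9·a − 7 − 2·c)·(−a + 2·c + 5 + 5·b)    [combine like terms]
= (486·b² − 486·a·b − 378·b − 108·b·c + 486·a·b − 486·a² − 378·a − 108·a·c + 1215·a·b² − 1215·a²·b − 945·a·b − 270·a·b·c + 567·a²·b − 567·a³ − 441·a² − 126·a²·c + 648·b³ − 648·a·b² − 504·b² − 144·b²·c + 648·b²·c − 648·a·b·c − 504·b·c − 144·b·c² + 648·a·b·c − 648·a²·c − 504·a·c − 144·a·c²)·(−a + 2·c + 5 + 5·b)    [distributive law]
= (−18·b² − 945·a·b − 378·b − 612·b·c − 927·a² − 378·a − 612·a·c + 567·a·b² − 648·a²·b − 270·a·b·c − 567·a³ − 774·a²·c + 648·b³ + 504·b²·c − 144·b·c² − 144·a·c²)·(−a + 2·c + 5 + 5·b)    [combine like terms]
= 18·a·b² − 36·b²·c − 90·b² − 90·b³ + 945·a²·b − 1890·a·b·c − 4725·a·b − 4725·a·b² + 378·a·b − 756·b·c − 1890·b − 1890·b² + 612·a·b·c − 1224·b·c² − 3060·b·c − 3060·b²·c + 927·a³ − 1854·a²·c − 4635·a² − 4635·a²·b + 378·a² − 756·a·c − 1890·a − 1890·a·b + 612·a²·c − 1224·a·c² − 3060·a·c − 3060·a·b·c − 567·a²·b² + 1134·a·b²·c + 2835·a·b² + 2835·a·b³ + 648·a³·b − 1296·a²·b·c − 3240·a²·b − 3240·a²·b² + 270·a²·b·c − 540·a·b·c² − 1350·a·b·c − 1350·a·b²·c + 567·a⁴ − 1134·a³·c − 2835·a³ − 2835·a³·b + 774·a³·c − 1548·a²·c² − 3870·a²·c − 3870·a²·b·c − 648·a·b³ + 1296·b³·c + 3240·b³ + 3240·b⁴ − 504·a·b²·c + 1008·b²·c² + 2520·b²·c + 2520·b³·c + 144·a·b·c² − 288·b·c³ − 720·b·c² − 720·b²·c² + 144·a²·c² − 288·a·c³ − 720·a·c² − 720·a·b·c²    [distributive law]
= −1872·a·b² − 576·b²·c − 1980·b² + 3150·b³ − 6930·a²·b − 5688·a·b·c − 6237·a·b − 3816·b·c − 1890·b − 1944·b·c² − 1908·a³ − 5112·a²·c − 4257·a² − 3816·a·c − 1890·a − 1944·a·c² − 3807·a²·b² − 720·a·b²·c + 2187·a·b³ − 2187·a³·b − 4896·a²·b·c − 1116·a·b·c² + 567·a⁴ − 360·a³·c − 1404·a²·c² + 3816·b³·c + 3240·b⁴ + 288·b²·c² − 288·b·c³ − 288·a·c³    [combine like terms]

−1872·a·b² − 576·b²·c − 1980·b² + 3150·b³ − 6930·a²·b − 5688·a·b·c − 6237·a·b − 3816·b·c − 1890·b − 1944·b·c² − 1908·a³ − 5112·a²·c − 4257·a² − 3816·a·c − 1890·a − 1944·a·c² − 3807·a²·b² − 720·a·b²·c + 2187·a·b³ − 2187·a³·b − 4896·a²·b·c − 1116·a·b·c² + 567·a⁴ − 360·a³·c − 1404·a²·c² + 3816·b³·c + 3240·b⁴ + 288·b²·c² − 288·b·c³ − 288·a·c³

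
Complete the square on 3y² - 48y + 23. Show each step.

3(y - 8)² - 169

3y² - 48y + 23
= 3(y² - 16y) + 23    [factor out 3 from the y-terms]
= 3(y² - 16y + 64 - 64) + 23    [add and subtract 64 inside the bracket]
= 3(y - 8)² - 192 + 23    [perfect-square identity]
= 3(y - 8)² - 169    [combine constants]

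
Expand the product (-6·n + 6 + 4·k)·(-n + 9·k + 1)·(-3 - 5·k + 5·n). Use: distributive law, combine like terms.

-78·n^2 - 320·k·n^2 + 30·n^3 + 524·k·n + 470·k^2·n + 66·n - 204·k - 398·k^2 - 18 - 180·k^3

(-6·n + 6 + 4·k)·(-n + 9·k + 1)·(-3 - 5·k + 5·n)
= (6·n^2 - 54·k·n - 6·n - 6·n + 54·k + 6 - 4·k·n + 36·k^2 + 4·k)·(-3 - 5·k + 5·n)    [distributive law]
= (6·n^2 - 58·k·n - 12·n + 58·k + 6 + 36·k^2)·(-3 - 5·k + 5·n)    [combine like terms]
= -18·n^2 - 30·k·n^2 + 30·n^3 + 174·k·n + 290·k^2·n - 290·k·n^2 + 36·n + 60·k·n - 60·n^2 - 174·k - 290·k^2 + 290·k·n - 18 - 30·k + 30·n - 108·k^2 - 180·k^3 + 180·k^2·n    [distributive law]
= -78·n^2 - 320·k·n^2 + 30·n^3 + 524·k·n + 470·k^2·n + 66·n - 204·k - 398·k^2 - 18 - 180·k^3    [combine like terms]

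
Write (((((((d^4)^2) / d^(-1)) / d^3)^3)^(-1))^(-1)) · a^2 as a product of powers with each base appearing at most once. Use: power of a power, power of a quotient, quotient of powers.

(((((((d^4)^2) / d^(-1)) / d^3)^3)^(-1))^(-1)) · a^2
= ((((((d^4)^2) / d^(-1)) / d^3)^3)^1) · a^2    [power of a power]
= (((((d^4)^2) / d^(-1)) / d^3)^3) · a^2    [power of a power]
= (((((d^4)^2) / d^(-1))^3) / ((d^3)^3)) · a^2    [power of a quotient]
= (((((d^4)^2)^3) / ((d^(-1))^3)) / ((d^3)^3)) · a^2    [power of a quotient]
= ((((d^4)^6) / ((d^(-1))^3)) / ((d^3)^3)) · a^2    [power of a power]
= ((d^24 / ((d^(-1))^3)) / ((d^3)^3)) · a^2    [power of a power]
= ((d^24 / d^(-3)) / ((d^3)^3)) · a^2    [power of a power]
= (d^27 / ((d^3)^3)) · a^2    [quotient of powers]
= (d^27 / d^9) · a^2    [power of a power]
= d^18 · a^2    [quotient of powers]
= a^2d^18    [rearrange]

a^2d^18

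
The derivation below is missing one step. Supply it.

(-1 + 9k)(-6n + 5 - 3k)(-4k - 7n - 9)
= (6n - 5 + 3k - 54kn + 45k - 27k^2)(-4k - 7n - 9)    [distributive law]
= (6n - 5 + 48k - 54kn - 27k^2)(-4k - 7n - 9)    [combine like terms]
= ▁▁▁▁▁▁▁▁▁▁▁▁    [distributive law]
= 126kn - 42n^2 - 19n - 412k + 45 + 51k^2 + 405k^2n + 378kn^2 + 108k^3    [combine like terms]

By distributive law:

-24kn - 42n^2 - 54n + 20k + 35n + 45 - 192k^2 - 336kn - 432k + 216k^2n + 378kn^2 + 486kn + 108k^3 + 189k^2n + 243k^2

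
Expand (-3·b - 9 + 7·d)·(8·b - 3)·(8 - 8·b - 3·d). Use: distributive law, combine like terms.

(-3·b - 9 + 7·d)·(8·b - 3)·(8 - 8·b - 3·d)
= (-24·b² + 9·b - 72·b + 27 + 56·b·d - 21·d)·(8 - 8·b - 3·d)    [distributive law]
= (-24·b² - 63·b + 27 + 56·b·d - 21·d)·(8 - 8·b - 3·d)    [combine like terms]
= -192·b² + 192·b³ + 72·b²·d - 504·b + 504·b² + 189·b·d + 216 - 216·b - 81·d + 448·b·d - 448·b²·d - 168·b·d² - 168·d + 168·b·d + 63·d²    [distributive law]
= 312·b² + 192·b³ - 376·b²·d - 720·b + 805·b·d + 216 - 249·d - 168·b·d² + 63·d²    [combine like terms]

312·b² + 192·b³ - 376·b²·d - 720·b + 805·b·d + 216 - 249·d - 168·b·d² + 63·d²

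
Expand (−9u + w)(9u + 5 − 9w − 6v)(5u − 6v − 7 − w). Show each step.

(−9u + w)(9u + 5 − 9w − 6v)(5u − 6v − 7 − w)
= (−81u^2 − 45u + 81uw + 54uv + 9uw + 5w − 9w^2 − 6vw)(5u − 6v − 7 − w)    [distributive law]
= (−81u^2 − 45u + 90uw + 54uv + 5w − 9w^2 − 6vw)(5u − 6v − 7 − w)    [combine like terms]
= −405u^3 + 486u^2v + 567u^2 + 81u^2w − 225u^2 + 270uv + 315u + 45uw + 450u^2w − 540uvw − 630uw − 90uw^2 + 270u^2v − 324uv^2 − 378uv − 54uvw + 25uw − 30vw − 35w − 5w^2 − 45uw^2 + 54vw^2 + 63w^2 + 9w^3 − 30uvw + 36v^2w + 42vw + 6vw^2    [distributive law]
= −405u^3 + 756u^2v + 342u^2 + 531u^2w − 108uv + 315u − 560uw − 624uvw − 135uw^2 − 324uv^2 + 12vw − 35w + 58w^2 + 60vw^2 + 9w^3 + 36v^2w    [combine like terms]

−405u^3 + 756u^2v + 342u^2 + 531u^2w − 108uv + 315u − 560uw − 624uvw − 135uw^2 − 324uv^2 + 12vw − 35w + 58w^2 + 60vw^2 + 9w^3 + 36v^2w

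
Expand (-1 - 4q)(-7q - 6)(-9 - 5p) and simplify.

(-1 - 4q)(-7q - 6)(-9 - 5p)
= (7q + 6 + 28q² + 24q)(-9 - 5p)    [distributive law]
= (31q + 6 + 28q²)(-9 - 5p)    [combine like terms]
= -279q - 155pq - 54 - 30p - 252q² - 140pq²    [distributive law]

-279q - 155pq - 54 - 30p - 252q² - 140pq²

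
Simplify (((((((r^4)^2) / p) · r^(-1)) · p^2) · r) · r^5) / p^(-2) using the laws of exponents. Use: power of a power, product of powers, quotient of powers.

(((((((r^4)^2) / p) · r^(-1)) · p^2) · r) · r^5) / p^(-2)
= (((((r^8 / p) · r^(-1)) · p^2) · r) · r^5) / p^(-2)    [power of a power]
= p^3·r^13    [quotient of powers; product of powers]

p^3·r^13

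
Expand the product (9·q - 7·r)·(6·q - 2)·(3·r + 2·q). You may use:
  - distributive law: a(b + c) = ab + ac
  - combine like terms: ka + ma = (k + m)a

(9·q - 7·r)·(6·q - 2)·(3·r + 2·q)
= (54·q² - 18·q - 42·q·r + 14·r)·(3·r + 2·q)    [distributive law]
= 162·q²·r + 108·q³ - 54·q·r - 36·q² - 126·q·r² - 84·q²·r + 42·r² + 28·q·r    [distributive law]
= 78·q²·r + 108·q³ - 26·q·r - 36·q² - 126·q·r² + 42·r²    [combine like terms]

78·q²·r + 108·q³ - 26·q·r - 36·q² - 126·q·r² + 42·r²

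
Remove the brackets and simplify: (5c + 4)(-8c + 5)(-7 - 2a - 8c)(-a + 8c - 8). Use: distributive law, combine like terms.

(5c + 4)(-8c + 5)(-7 - 2a - 8c)(-a + 8c - 8)
= (-40c^2 + 25c - 32c + 20)(-7 - 2a - 8c)(-a + 8c - 8)    [distributive law]
= (-40c^2 - 7c + 20)(-7 - 2a - 8c)(-a + 8c - 8)    [combine like terms]
= (280c^2 + 80ac^2 + 320c^3 + 49c + 14ac + 56c^2 - 140 - 40a - 160c)(-a + 8c - 8)    [distributive law]
= (336c^2 + 80ac^2 + 320c^3 - 111c + 14ac - 140 - 40a)(-a + 8c - 8)    [combine like terms]
= -336ac^2 + 2688c^3 - 2688c^2 - 80a^2c^2 + 640ac^3 - 640ac^2 - 320ac^3 + 2560c^4 - 2560c^3 + 111ac - 888c^2 + 888c - 14a^2c + 112ac^2 - 112ac + 140a - 1120c + 1120 + 40a^2 - 320ac + 320a    [distributive law]
= -864ac^2 + 128c^3 - 3576c^2 - 80a^2c^2 + 320ac^3 + 2560c^4 - 321ac - 232c - 14a^2c + 460a + 1120 + 40a^2    [combine like terms]

-864ac^2 + 128c^3 - 3576c^2 - 80a^2c^2 + 320ac^3 + 2560c^4 - 321ac - 232c - 14a^2c + 460a + 1120 + 40a^2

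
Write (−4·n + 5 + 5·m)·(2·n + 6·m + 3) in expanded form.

−8·n^2 − 14·m·n − 2·n + 45·m + 15 + 30·m^2

(−4·n + 5 + 5·m)·(2·n + 6·m + 3)
= −8·n^2 − 24·m·n − 12·n + 10·n + 30·m + 15 + 10·m·n + 30·m^2 + 15·m    [distributive law]
= −8·n^2 − 14·m·n − 2·n + 45·m + 15 + 30·m^2    [combine like terms]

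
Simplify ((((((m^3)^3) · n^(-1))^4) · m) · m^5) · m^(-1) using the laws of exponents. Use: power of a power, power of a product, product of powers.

m^41n^(-4)

((((((m^3)^3) · n^(-1))^4) · m) · m^5) · m^(-1)
= ((((((m^3)^3)^4) · ((n^(-1))^4)) · m) · m^5) · m^(-1)    [power of a product]
= (((((m^3)^12) · ((n^(-1))^4)) · m) · m^5) · m^(-1)    [power of a power]
= (((m^36 · ((n^(-1))^4)) · m) · m^5) · m^(-1)    [power of a power]
= (((m^36 · n^(-4)) · m) · m^5) · m^(-1)    [power of a power]
= m^41n^(-4)    [product of powers]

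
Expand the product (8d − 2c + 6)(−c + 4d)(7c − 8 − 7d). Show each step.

−126c^2d + 338cd + 336cd^2 − 424d^2 − 224d^3 + 14c^3 − 58c^2 + 48c − 192d

(8d − 2c + 6)(−c + 4d)(7c − 8 − 7d)
= (−8cd + 32d^2 + 2c^2 − 8cd − 6c + 24d)(7c − 8 − 7d)    [distributive law]
= (−16cd + 32d^2 + 2c^2 − 6c + 24d)(7c − 8 − 7d)    [combine like terms]
= −112c^2d + 128cd + 112cd^2 + 224cd^2 − 256d^2 − 224d^3 + 14c^3 − 16c^2 − 14c^2d − 42c^2 + 48c + 42cd + 168cd − 192d − 168d^2    [distributive law]
= −126c^2d + 338cd + 336cd^2 − 424d^2 − 224d^3 + 14c^3 − 58c^2 + 48c − 192d    [combine like terms]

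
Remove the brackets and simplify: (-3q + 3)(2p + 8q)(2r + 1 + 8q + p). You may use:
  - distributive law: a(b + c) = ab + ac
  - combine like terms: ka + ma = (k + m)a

-12pqr + 66pq - 72pq^2 - 6p^2q - 48q^2r + 168q^2 - 192q^3 + 12pr + 6p + 6p^2 + 48qr + 24q

(-3q + 3)(2p + 8q)(2r + 1 + 8q + p)
= (-6pq - 24q^2 + 6p + 24q)(2r + 1 + 8q + p)    [distributive law]
= -12pqr - 6pq - 48pq^2 - 6p^2q - 48q^2r - 24q^2 - 192q^3 - 24pq^2 + 12pr + 6p + 48pq + 6p^2 + 48qr + 24q + 192q^2 + 24pq    [distributive law]
= -12pqr + 66pq - 72pq^2 - 6p^2q - 48q^2r + 168q^2 - 192q^3 + 12pr + 6p + 6p^2 + 48qr + 24q    [combine like terms]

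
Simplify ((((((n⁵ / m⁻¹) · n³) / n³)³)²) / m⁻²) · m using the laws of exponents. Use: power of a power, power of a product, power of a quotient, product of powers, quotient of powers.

m⁹n³⁰

((((((n⁵ / m⁻¹) · n³) / n³)³)²) / m⁻²) · m
= (((((n⁵ / m⁻¹) · n³) / n³)⁶) / m⁻²) · m    [power of a power]
= (((((n⁵ / m⁻¹) · n³)⁶) / ((n³)⁶)) / m⁻²) · m    [power of a quotient]
= (((((n⁵ / m⁻¹)⁶) · ((n³)⁶)) / ((n³)⁶)) / m⁻²) · m    [power of a product]
= ((((((n⁵)⁶) / ((m⁻¹)⁶)) · ((n³)⁶)) / ((n³)⁶)) / m⁻²) · m    [power of a quotient]
= ((((n³⁰ / ((m⁻¹)⁶)) · ((n³)⁶)) / ((n³)⁶)) / m⁻²) · m    [power of a power]
= ((((n³⁰ / m⁻⁶) · ((n³)⁶)) / ((n³)⁶)) / m⁻²) · m    [power of a power]
= ((((n³⁰ / m⁻⁶) · n¹⁸) / ((n³)⁶)) / m⁻²) · m    [power of a power]
= ((((n³⁰ / m⁻⁶) · n¹⁸) / n¹⁸) / m⁻²) · m    [power of a power]
= m⁹n³⁰    [quotient of powers; product of powers]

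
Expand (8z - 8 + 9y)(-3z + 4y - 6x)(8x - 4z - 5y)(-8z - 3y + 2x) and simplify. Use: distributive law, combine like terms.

(8z - 8 + 9y)(-3z + 4y - 6x)(8x - 4z - 5y)(-8z - 3y + 2x)
= (-24z^2 + 32yz - 48xz + 24z - 32y + 48x - 27yz + 36y^2 - 54xy)(8x - 4z - 5y)(-8z - 3y + 2x)    [distributive law]
= (-24z^2 + 5yz - 48xz + 24z - 32y + 48x + 36y^2 - 54xy)(8x - 4z - 5y)(-8z - 3y + 2x)    [combine like terms]
= (-192xz^2 + 96z^3 + 120yz^2 + 40xyz - 20yz^2 - 25y^2z - 384x^2z + 192xz^2 + 240xyz + 192xz - 96z^2 - 120yz - 256xy + 128yz + 160y^2 + 384x^2 - 192xz - 240xy + 288xy^2 - 144y^2z - 180y^3 - 432x^2y + 216xyz + 270xy^2)(-8z - 3y + 2x)    [distributive law]
= (96z^3 + 100yz^2 + 496xyz - 169y^2z - 384x^2z - 96z^2 + 8yz - 496xy + 160y^2 + 384x^2 + 558xy^2 - 180y^3 - 432x^2y)(-8z - 3y + 2x)    [combine like terms]
= -768z^4 - 288yz^3 + 192xz^3 - 800yz^3 - 300y^2z^2 + 200xyz^2 - 3968xyz^2 - 1488xy^2z + 992x^2yz + 1352y^2z^2 + 507y^3z - 338xy^2z + 3072x^2z^2 + 1152x^2yz - 768x^3z + 768z^3 + 288yz^2 - 192xz^2 - 64yz^2 - 24y^2z + 16xyz + 3968xyz + 1488xy^2 - 992x^2y - 1280y^2z - 480y^3 + 320xy^2 - 3072x^2z - 1152x^2y + 768x^3 - 4464xy^2z - 1674xy^3 + 1116x^2y^2 + 1440y^3z + 540y^4 - 360xy^3 + 3456x^2yz + 1296x^2y^2 - 864x^3y    [distributive law]
= -768z^4 - 1088yz^3 + 192xz^3 + 1052y^2z^2 - 3768xyz^2 - 6290xy^2z + 5600x^2yz + 1947y^3z + 3072x^2z^2 - 768x^3z + 768z^3 + 224yz^2 - 192xz^2 - 1304y^2z + 3984xyz + 1808xy^2 - 2144x^2y - 480y^3 - 3072x^2z + 768x^3 - 2034xy^3 + 2412x^2y^2 + 540y^4 - 864x^3y    [combine like terms]

-768z^4 - 1088yz^3 + 192xz^3 + 1052y^2z^2 - 3768xyz^2 - 6290xy^2z + 5600x^2yz + 1947y^3z + 3072x^2z^2 - 768x^3z + 768z^3 + 224yz^2 - 192xz^2 - 1304y^2z + 3984xyz + 1808xy^2 - 2144x^2y - 480y^3 - 3072x^2z + 768x^3 - 2034xy^3 + 2412x^2y^2 + 540y^4 - 864x^3y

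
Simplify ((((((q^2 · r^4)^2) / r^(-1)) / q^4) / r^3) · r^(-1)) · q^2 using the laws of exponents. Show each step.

q^2·r^5

((((((q^2 · r^4)^2) / r^(-1)) / q^4) / r^3) · r^(-1)) · q^2
= (((((((q^2)^2) · ((r^4)^2)) / r^(-1)) / q^4) / r^3) · r^(-1)) · q^2    [power of a product]
= (((((q^4 · ((r^4)^2)) / r^(-1)) / q^4) / r^3) · r^(-1)) · q^2    [power of a power]
= (((((q^4 · r^8) / r^(-1)) / q^4) / r^3) · r^(-1)) · q^2    [power of a power]
= q^2·r^5    [quotient of powers; product of powers]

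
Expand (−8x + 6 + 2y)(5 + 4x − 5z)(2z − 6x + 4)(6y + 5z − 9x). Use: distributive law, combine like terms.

(−8x + 6 + 2y)(5 + 4x − 5z)(2z − 6x + 4)(6y + 5z − 9x)
= (−40x − 32x^2 + 40xz + 30 + 24x − 30z + 10y + 8xy − 10yz)(2z − 6x + 4)(6y + 5z − 9x)    [distributive law]
= (−16x − 32x^2 + 40xz + 30 − 30z + 10y + 8xy − 10yz)(2z − 6x + 4)(6y + 5z − 9x)    [combine like terms]
= (−32xz + 96x^2 − 64x − 64x^2z + 192x^3 − 128x^2 + 80xz^2 − 240x^2z + 160xz + 60z − 180x + 120 − 60z^2 + 180xz − 120z + 20yz − 60xy + 40y + 16xyz − 48x^2y + 32xy − 20yz^2 + 60xyz − 40yz)(6y + 5z − 9x)    [distributive law]
= (308xz − 32x^2 − 244x − 304x^2z + 192x^3 + 80xz^2 − 60z + 120 − 60z^2 − 20yz − 28xy + 40y + 76xyz − 48x^2y − 20yz^2)(6y + 5z − 9x)    [combine like terms]
= 1848xyz + 1540xz^2 − 2772x^2z − 192x^2y − 160x^2z + 288x^3 − 1464xy − 1220xz + 2196x^2 − 1824x^2yz − 1520x^2z^2 + 2736x^3z + 1152x^3y + 960x^3z − 1728x^4 + 480xyz^2 + 400xz^3 − 720x^2z^2 − 360yz − 300z^2 + 540xz + 720y + 600z − 1080x − 360yz^2 − 300z^3 + 540xz^2 − 120y^2z − 100yz^2 + 180xyz − 168xy^2 − 140xyz + 252x^2y + 240y^2 + 200yz − 360xy + 456xy^2z + 380xyz^2 − 684x^2yz − 288x^2y^2 − 240x^2yz + 432x^3y − 120y^2z^2 − 100yz^3 + 180xyz^2    [distributive law]
= 1888xyz + 2080xz^2 − 2932x^2z + 60x^2y + 288x^3 − 1824xy − 680xz + 2196x^2 − 2748x^2yz − 2240x^2z^2 + 3696x^3z + 1584x^3y − 1728x^4 + 1040xyz^2 + 400xz^3 − 160yz − 300z^2 + 720y + 600z − 1080x − 460yz^2 − 300z^3 − 120y^2z − 168xy^2 + 240y^2 + 456xy^2z − 288x^2y^2 − 120y^2z^2 − 100yz^3    [combine like terms]

1888xyz + 2080xz^2 − 2932x^2z + 60x^2y + 288x^3 − 1824xy − 680xz + 2196x^2 − 2748x^2yz − 2240x^2z^2 + 3696x^3z + 1584x^3y − 1728x^4 + 1040xyz^2 + 400xz^3 − 160yz − 300z^2 + 720y + 600z − 1080x − 460yz^2 − 300z^3 − 120y^2z − 168xy^2 + 240y^2 + 456xy^2z − 288x^2y^2 − 120y^2z^2 − 100yz^3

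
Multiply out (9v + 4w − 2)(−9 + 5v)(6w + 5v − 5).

(9v + 4w − 2)(−9 + 5v)(6w + 5v − 5)
= (−81v + 45v² − 36w + 20vw + 18 − 10v)(6w + 5v − 5)    [distributive law]
= (−91v + 45v² − 36w + 20vw + 18)(6w + 5v − 5)    [combine like terms]
= −546vw − 455v² + 455v + 270v²w + 225v³ − 225v² − 216w² − 180vw + 180w + 120vw² + 100v²w − 100vw + 108w + 90v − 90    [distributive law]
= −826vw − 680v² + 545v + 370v²w + 225v³ − 216w² + 288w + 120vw² − 90    [combine like terms]

−826vw − 680v² + 545v + 370v²w + 225v³ − 216w² + 288w + 120vw² − 90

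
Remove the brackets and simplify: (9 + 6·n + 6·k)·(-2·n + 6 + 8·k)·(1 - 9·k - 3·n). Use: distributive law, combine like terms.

-144·n - 450·k·n - 66·n² + 54 - 378·k - 924·k² + 36·n³ - 468·k²·n - 432·k³

(9 + 6·n + 6·k)·(-2·n + 6 + 8·k)·(1 - 9·k - 3·n)
= (-18·n + 54 + 72·k - 12·n² + 36·n + 48·k·n - 12·k·n + 36·k + 48·k²)·(1 - 9·k - 3·n)    [distributive law]
= (18·n + 54 + 108·k - 12·n² + 36·k·n + 48·k²)·(1 - 9·k - 3·n)    [combine like terms]
= 18·n - 162·k·n - 54·n² + 54 - 486·k - 162·n + 108·k - 972·k² - 324·k·n - 12·n² + 108·k·n² + 36·n³ + 36·k·n - 324·k²·n - 108·k·n² + 48·k² - 432·k³ - 144·k²·n    [distributive law]
= -144·n - 450·k·n - 66·n² + 54 - 378·k - 924·k² + 36·n³ - 468·k²·n - 432·k³    [combine like terms]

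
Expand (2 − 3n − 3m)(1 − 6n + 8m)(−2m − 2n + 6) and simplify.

74m − 94n + 12 − 32mn + 138n^2 − 170m^2 − 24mn^2 − 36n^3 + 60m^2n + 48m^3

(2 − 3n − 3m)(1 − 6n + 8m)(−2m − 2n + 6)
= (2 − 12n + 16m − 3n + 18n^2 − 24mn − 3m + 18mn − 24m^2)(−2m − 2n + 6)    [distributive law]
= (2 − 15n + 13m + 18n^2 − 6mn − 24m^2)(−2m − 2n + 6)    [combine like terms]
= −4m − 4n + 12 + 30mn + 30n^2 − 90n − 26m^2 − 26mn + 78m − 36mn^2 − 36n^3 + 108n^2 + 12m^2n + 12mn^2 − 36mn + 48m^3 + 48m^2n − 144m^2    [distributive law]
= 74m − 94n + 12 − 32mn + 138n^2 − 170m^2 − 24mn^2 − 36n^3 + 60m^2n + 48m^3    [combine like terms]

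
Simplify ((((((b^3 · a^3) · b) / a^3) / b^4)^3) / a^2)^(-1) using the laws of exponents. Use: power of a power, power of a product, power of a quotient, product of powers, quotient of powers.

((((((b^3 · a^3) · b) / a^3) / b^4)^3) / a^2)^(-1)
= ((((((b^3 · a^3) · b) / a^3) / b^4)^3)^(-1)) / ((a^2)^(-1))    [power of a quotient]
= (((((b^3 · a^3) · b) / a^3) / b^4)^(-3)) / ((a^2)^(-1))    [power of a power]
= (((((b^3 · a^3) · b) / a^3)^(-3)) / ((b^4)^(-3))) / ((a^2)^(-1))    [power of a quotient]
= (((((b^3 · a^3) · b)^(-3)) / ((a^3)^(-3))) / ((b^4)^(-3))) / ((a^2)^(-1))    [power of a quotient]
= (((((b^3 · a^3)^(-3)) · (b^(-3))) / ((a^3)^(-3))) / ((b^4)^(-3))) / ((a^2)^(-1))    [power of a product]
= ((((((b^3)^(-3)) · ((a^3)^(-3))) · (b^(-3))) / ((a^3)^(-3))) / ((b^4)^(-3))) / ((a^2)^(-1))    [power of a product]
= ((((b^(-9) · ((a^3)^(-3))) · (b^(-3))) / ((a^3)^(-3))) / ((b^4)^(-3))) / ((a^2)^(-1))    [power of a power]
= ((((b^(-9) · a^(-9)) · (b^(-3))) / ((a^3)^(-3))) / ((b^4)^(-3))) / ((a^2)^(-1))    [power of a power]
= ((((b^(-9) · a^(-9)) · b^(-3)) / a^(-9)) / ((b^4)^(-3))) / ((a^2)^(-1))    [power of a power]
= ((((b^(-9) · a^(-9)) · b^(-3)) / a^(-9)) / b^(-12)) / ((a^2)^(-1))    [power of a power]
= ((((b^(-9) · a^(-9)) · b^(-3)) / a^(-9)) / b^(-12)) / a^(-2)    [power of a power]
= a^2    [quotient of powers; product of powers]

a^2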